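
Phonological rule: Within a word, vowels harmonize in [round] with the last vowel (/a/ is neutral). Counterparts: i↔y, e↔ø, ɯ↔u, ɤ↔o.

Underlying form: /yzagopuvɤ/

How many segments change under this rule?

/y/ harmonizes with /ɤ/ ([-round]) → [i]
/o/ harmonizes with /ɤ/ ([-round]) → [ɤ]
/u/ harmonizes with /ɤ/ ([-round]) → [ɯ]
3 segments change.

3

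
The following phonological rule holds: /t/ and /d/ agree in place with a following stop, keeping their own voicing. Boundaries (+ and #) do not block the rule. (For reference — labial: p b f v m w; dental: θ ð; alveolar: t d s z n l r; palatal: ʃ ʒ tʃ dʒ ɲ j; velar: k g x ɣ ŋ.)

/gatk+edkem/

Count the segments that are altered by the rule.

2

/t/ before /k/ (velar) → [k]
/d/ before /k/ (velar) → [g]
2 segments change.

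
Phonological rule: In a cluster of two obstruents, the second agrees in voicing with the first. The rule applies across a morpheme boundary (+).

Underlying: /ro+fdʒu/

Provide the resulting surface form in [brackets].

/dʒ/ after /f/ (voiceless) → [tʃ]

[ro+ftʃu]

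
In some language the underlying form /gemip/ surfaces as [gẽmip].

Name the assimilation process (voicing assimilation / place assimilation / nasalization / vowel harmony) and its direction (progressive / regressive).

/e/→[ẽ].
Each target copies a feature from the following segment, so the direction is regressive.

nasalization, regressive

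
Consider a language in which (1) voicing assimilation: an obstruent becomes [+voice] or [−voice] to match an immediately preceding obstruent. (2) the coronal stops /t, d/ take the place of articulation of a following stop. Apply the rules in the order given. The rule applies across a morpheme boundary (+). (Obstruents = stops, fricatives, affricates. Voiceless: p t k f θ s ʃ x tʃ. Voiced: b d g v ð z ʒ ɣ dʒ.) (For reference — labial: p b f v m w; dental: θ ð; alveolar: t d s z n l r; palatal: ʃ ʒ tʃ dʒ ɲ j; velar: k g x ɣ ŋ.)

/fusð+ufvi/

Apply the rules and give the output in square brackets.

[fusθ+uffi]

Rule 1: /ð/ after /s/ (voiceless) → [θ]
Rule 1: /v/ after /f/ (voiceless) → [f]
After rule 1: fusθ+uffi
Rule 2: no segment meets the rule's conditions; no change.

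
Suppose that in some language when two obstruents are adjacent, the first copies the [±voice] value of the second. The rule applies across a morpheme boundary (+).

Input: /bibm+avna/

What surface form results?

[bibm+avna]

no segment meets the rule's conditions; no change.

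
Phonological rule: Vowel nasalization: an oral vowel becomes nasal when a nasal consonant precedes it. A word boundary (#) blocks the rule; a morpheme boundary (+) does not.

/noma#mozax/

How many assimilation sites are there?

/o/ after nasal /n/ → [õ]
/a/ after nasal /m/ → [ã]
/o/ after nasal /m/ → [õ]
3 segments change.

3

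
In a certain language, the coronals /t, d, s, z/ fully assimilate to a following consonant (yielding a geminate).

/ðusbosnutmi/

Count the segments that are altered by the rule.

3

/s/ before /b/ → [b] (total assimilation)
/s/ before /n/ → [n] (total assimilation)
/t/ before /m/ → [m] (total assimilation)
3 segments change.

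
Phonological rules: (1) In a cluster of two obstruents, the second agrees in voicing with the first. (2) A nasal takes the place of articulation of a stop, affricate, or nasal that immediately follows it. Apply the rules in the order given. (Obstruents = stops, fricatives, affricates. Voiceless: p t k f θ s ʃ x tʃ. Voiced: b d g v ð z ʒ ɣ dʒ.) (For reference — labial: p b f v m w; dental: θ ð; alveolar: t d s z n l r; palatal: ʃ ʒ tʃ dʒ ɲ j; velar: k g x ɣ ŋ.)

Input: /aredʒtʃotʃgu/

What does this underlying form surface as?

Rule 1: /tʃ/ after /dʒ/ (voiced) → [dʒ]
Rule 1: /g/ after /tʃ/ (voiceless) → [k]
After rule 1: aredʒdʒotʃku
Rule 2: no segment meets the rule's conditions; no change.

[aredʒdʒotʃku]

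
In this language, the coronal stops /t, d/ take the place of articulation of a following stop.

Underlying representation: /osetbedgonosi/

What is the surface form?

/t/ before /b/ (labial) → [p]
/d/ before /g/ (velar) → [g]

[osepbeggonosi]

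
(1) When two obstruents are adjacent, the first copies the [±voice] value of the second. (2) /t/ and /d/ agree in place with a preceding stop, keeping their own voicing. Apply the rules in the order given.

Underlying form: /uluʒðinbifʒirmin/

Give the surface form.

[uluʒðinbivʒirmin]

Rule 1: /f/ before /ʒ/ (voiced) → [v]
After rule 1: uluʒðinbivʒirmin
Rule 2: no segment meets the rule's conditions; no change.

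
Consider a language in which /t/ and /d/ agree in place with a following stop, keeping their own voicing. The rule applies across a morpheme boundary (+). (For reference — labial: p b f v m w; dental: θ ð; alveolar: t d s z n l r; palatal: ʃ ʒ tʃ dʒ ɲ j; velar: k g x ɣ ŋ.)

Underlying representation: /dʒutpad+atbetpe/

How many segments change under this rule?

/t/ before /p/ (labial) → [p]
/t/ before /b/ (labial) → [p]
/t/ before /p/ (labial) → [p]
3 segments change.

3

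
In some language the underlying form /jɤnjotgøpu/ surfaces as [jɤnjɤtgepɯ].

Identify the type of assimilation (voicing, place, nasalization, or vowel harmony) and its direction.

/o/→[ɤ] /ø/→[e] /u/→[ɯ].
Vowels agree with the first vowel, so the harmony is progressive.

vowel harmony, progressive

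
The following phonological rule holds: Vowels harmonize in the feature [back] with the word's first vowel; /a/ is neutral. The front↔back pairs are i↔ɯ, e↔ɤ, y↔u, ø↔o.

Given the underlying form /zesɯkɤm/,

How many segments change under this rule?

2

/ɯ/ harmonizes with /e/ ([-back]) → [i]
/ɤ/ harmonizes with /e/ ([-back]) → [e]
2 segments change.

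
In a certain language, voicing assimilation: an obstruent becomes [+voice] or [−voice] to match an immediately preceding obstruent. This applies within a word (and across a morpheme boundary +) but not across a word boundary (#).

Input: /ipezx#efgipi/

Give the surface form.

[ipezɣ#efkipi]

/x/ after /z/ (voiced) → [ɣ]
/g/ after /f/ (voiceless) → [k]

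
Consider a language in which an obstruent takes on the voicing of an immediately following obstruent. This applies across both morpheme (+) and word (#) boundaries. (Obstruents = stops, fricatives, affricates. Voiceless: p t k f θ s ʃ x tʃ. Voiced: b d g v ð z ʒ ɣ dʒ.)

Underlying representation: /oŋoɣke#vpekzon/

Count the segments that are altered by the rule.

/ɣ/ before /k/ (voiceless) → [x]
/v/ before /p/ (voiceless) → [f]
/k/ before /z/ (voiced) → [g]
3 segments change.

3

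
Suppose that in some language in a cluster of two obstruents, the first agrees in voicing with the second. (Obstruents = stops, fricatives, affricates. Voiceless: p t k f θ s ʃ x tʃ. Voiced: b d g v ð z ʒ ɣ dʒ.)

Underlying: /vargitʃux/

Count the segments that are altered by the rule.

No segment meets the rule's conditions.

0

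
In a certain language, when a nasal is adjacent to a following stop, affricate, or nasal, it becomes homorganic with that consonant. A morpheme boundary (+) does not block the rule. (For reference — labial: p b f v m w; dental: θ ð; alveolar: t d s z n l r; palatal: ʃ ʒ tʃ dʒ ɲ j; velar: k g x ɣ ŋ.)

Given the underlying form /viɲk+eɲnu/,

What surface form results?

/ɲ/ before /k/ (velar) → [ŋ]
/ɲ/ before /n/ (alveolar) → [n]

[viŋk+ennu]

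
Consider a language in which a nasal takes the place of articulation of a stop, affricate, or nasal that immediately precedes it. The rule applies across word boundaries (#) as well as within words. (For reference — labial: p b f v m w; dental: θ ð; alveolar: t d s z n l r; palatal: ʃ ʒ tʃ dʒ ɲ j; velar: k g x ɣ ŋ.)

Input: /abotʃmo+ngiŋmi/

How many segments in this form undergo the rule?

2

/m/ after /tʃ/ (palatal) → [ɲ]
/m/ after /ŋ/ (velar) → [ŋ]
2 segments change.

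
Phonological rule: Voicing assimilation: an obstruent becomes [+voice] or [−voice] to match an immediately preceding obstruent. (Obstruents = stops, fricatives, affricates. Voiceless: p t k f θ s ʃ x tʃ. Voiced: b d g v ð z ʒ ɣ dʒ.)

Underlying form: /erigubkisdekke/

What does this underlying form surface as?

/k/ after /b/ (voiced) → [g]
/d/ after /s/ (voiceless) → [t]

[erigubgistekke]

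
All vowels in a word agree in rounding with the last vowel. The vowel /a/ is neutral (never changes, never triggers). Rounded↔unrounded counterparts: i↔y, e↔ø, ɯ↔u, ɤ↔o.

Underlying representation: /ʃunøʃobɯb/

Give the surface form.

[ʃɯneʃɤbɯb]

/u/ harmonizes with /ɯ/ ([-round]) → [ɯ]
/ø/ harmonizes with /ɯ/ ([-round]) → [e]
/o/ harmonizes with /ɯ/ ([-round]) → [ɤ]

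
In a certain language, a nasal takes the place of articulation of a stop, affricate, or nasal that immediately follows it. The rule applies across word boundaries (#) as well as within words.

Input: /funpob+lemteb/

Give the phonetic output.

/n/ before /p/ (labial) → [m]
/m/ before /t/ (alveolar) → [n]

[fumpob+lenteb]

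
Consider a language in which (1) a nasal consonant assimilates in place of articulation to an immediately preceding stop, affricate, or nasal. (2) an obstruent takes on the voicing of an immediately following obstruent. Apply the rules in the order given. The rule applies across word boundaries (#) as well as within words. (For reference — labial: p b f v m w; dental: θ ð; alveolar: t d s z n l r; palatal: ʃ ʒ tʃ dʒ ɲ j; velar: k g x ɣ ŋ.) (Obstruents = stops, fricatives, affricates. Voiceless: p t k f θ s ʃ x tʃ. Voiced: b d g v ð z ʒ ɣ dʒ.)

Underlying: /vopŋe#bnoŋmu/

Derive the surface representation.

Rule 1: /ŋ/ after /p/ (labial) → [m]
Rule 1: /n/ after /b/ (labial) → [m]
Rule 1: /m/ after /ŋ/ (velar) → [ŋ]
After rule 1: vopme#bmoŋŋu
Rule 2: no segment meets the rule's conditions; no change.

[vopme#bmoŋŋu]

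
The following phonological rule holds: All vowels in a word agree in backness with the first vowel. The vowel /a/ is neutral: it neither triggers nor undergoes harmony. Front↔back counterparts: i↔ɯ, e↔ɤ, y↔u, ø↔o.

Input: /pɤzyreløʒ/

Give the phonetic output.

[pɤzurɤloʒ]

/y/ harmonizes with /ɤ/ ([+back]) → [u]
/e/ harmonizes with /ɤ/ ([+back]) → [ɤ]
/ø/ harmonizes with /ɤ/ ([+back]) → [o]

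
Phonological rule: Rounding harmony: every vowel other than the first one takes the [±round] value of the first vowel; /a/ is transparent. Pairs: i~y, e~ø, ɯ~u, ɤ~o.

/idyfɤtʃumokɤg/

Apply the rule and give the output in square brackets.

/y/ harmonizes with /i/ ([-round]) → [i]
/u/ harmonizes with /i/ ([-round]) → [ɯ]
/o/ harmonizes with /i/ ([-round]) → [ɤ]

[idifɤtʃɯmɤkɤg]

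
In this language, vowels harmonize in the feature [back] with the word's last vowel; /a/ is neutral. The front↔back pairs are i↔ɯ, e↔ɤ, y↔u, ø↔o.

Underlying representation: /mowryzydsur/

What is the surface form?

[mowruzudsur]

/y/ harmonizes with /u/ ([+back]) → [u]
/y/ harmonizes with /u/ ([+back]) → [u]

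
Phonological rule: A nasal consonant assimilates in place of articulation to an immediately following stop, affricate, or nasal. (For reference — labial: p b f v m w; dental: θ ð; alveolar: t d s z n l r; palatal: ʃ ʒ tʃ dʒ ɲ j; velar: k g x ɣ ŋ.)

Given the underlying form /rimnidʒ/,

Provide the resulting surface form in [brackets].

/m/ before /n/ (alveolar) → [n]

[rinnidʒ]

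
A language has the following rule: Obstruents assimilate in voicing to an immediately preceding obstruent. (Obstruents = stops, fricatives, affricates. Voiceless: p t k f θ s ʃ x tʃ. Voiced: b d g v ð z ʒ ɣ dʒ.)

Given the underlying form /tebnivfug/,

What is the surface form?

[tebnivvug]

/f/ after /v/ (voiced) → [v]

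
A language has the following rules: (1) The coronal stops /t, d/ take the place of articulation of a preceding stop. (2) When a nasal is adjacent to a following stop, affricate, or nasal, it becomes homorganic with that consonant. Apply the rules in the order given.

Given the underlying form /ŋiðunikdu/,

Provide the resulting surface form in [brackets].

Rule 1: /d/ after /k/ (velar) → [g]
After rule 1: ŋiðunikgu
Rule 2: no segment meets the rule's conditions; no change.

[ŋiðunikgu]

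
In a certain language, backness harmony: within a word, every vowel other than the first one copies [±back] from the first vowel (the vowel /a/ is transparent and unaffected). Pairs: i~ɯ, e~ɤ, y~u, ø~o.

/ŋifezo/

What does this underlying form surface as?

[ŋifezø]

/o/ harmonizes with /i/ ([-back]) → [ø]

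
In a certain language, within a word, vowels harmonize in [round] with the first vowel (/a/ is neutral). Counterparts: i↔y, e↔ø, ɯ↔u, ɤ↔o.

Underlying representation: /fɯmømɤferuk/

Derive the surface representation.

/ø/ harmonizes with /ɯ/ ([-round]) → [e]
/u/ harmonizes with /ɯ/ ([-round]) → [ɯ]

[fɯmemɤferɯk]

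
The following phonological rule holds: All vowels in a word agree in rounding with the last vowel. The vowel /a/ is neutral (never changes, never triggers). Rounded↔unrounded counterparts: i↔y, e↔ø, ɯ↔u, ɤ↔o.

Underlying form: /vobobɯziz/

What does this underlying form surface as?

[vɤbɤbɯziz]

/o/ harmonizes with /i/ ([-round]) → [ɤ]
/o/ harmonizes with /i/ ([-round]) → [ɤ]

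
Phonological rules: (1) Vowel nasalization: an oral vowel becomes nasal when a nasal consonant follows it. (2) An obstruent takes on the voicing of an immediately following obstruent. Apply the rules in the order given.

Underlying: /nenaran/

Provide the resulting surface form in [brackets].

Rule 1: /e/ before nasal /n/ → [ẽ]
Rule 1: /a/ before nasal /n/ → [ã]
After rule 1: nẽnarãn
Rule 2: no segment meets the rule's conditions; no change.

[nẽnarãn]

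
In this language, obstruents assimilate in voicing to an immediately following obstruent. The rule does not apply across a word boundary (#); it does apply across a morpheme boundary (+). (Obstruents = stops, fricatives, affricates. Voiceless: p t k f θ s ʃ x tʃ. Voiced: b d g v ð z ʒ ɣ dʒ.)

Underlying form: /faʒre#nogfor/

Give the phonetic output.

[faʒre#nokfor]

/g/ before /f/ (voiceless) → [k]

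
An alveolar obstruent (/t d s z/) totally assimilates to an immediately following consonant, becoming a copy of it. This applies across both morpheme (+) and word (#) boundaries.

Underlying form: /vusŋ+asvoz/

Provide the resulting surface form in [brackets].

[vuŋŋ+avvoz]

/s/ before /ŋ/ → [ŋ] (total assimilation)
/s/ before /v/ → [v] (total assimilation)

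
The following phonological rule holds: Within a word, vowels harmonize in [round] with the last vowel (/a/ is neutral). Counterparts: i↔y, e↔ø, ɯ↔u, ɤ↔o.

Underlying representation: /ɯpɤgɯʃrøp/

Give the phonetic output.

[upoguʃrøp]

/ɯ/ harmonizes with /ø/ ([+round]) → [u]
/ɤ/ harmonizes with /ø/ ([+round]) → [o]
/ɯ/ harmonizes with /ø/ ([+round]) → [u]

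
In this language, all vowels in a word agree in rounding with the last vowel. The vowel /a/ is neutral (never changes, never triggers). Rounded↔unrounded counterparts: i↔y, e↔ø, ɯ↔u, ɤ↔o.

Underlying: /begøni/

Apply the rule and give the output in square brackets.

[begeni]

/ø/ harmonizes with /i/ ([-round]) → [e]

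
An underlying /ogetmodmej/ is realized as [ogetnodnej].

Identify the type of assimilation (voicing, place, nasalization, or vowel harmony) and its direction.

/m/→[n] /m/→[n].
Each target copies a feature from the preceding segment, so the direction is progressive.

place assimilation, progressive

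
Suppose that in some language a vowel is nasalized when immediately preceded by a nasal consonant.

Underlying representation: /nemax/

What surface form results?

/e/ after nasal /n/ → [ẽ]
/a/ after nasal /m/ → [ã]

[nẽmãx]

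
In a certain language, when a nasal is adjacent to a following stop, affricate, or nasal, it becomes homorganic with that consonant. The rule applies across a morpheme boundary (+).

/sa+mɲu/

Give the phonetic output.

/m/ before /ɲ/ (palatal) → [ɲ]

[sa+ɲɲu]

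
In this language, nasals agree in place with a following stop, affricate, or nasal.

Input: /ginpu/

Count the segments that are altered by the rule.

/n/ before /p/ (labial) → [m]
1 segment changes.

1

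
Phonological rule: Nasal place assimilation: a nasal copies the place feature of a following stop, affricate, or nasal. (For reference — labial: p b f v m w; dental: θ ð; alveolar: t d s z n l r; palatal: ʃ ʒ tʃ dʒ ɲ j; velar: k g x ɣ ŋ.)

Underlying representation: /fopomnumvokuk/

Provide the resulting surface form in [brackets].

/m/ before /n/ (alveolar) → [n]

[foponnumvokuk]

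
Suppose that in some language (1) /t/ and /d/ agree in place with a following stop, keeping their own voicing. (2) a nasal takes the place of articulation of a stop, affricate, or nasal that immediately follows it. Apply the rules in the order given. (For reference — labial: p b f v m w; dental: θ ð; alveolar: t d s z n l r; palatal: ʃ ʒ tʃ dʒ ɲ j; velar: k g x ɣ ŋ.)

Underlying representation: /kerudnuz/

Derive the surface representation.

[kerudnuz]

Rule 1: no segment meets the rule's conditions; no change.
After rule 1: kerudnuz
Rule 2: no segment meets the rule's conditions; no change.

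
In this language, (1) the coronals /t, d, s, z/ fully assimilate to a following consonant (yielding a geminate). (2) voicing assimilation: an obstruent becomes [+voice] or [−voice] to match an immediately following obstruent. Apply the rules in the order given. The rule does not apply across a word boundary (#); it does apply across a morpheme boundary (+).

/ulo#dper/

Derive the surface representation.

[ulo#pper]

Rule 1: /d/ before /p/ → [p] (total assimilation)
After rule 1: ulo#pper
Rule 2: no segment meets the rule's conditions; no change.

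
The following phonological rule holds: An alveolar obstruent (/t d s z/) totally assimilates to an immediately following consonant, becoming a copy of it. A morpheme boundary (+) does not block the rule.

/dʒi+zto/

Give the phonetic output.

/z/ before /t/ → [t] (total assimilation)

[dʒi+tto]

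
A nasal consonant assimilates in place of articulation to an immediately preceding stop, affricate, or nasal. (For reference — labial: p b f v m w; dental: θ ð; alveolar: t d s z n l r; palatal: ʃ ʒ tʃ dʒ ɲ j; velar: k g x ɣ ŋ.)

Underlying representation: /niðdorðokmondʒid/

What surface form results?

[niðdorðokŋondʒid]

/m/ after /k/ (velar) → [ŋ]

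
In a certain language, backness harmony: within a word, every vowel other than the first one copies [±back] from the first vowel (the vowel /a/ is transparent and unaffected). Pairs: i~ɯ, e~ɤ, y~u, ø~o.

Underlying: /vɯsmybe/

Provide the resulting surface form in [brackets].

[vɯsmubɤ]

/y/ harmonizes with /ɯ/ ([+back]) → [u]
/e/ harmonizes with /ɯ/ ([+back]) → [ɤ]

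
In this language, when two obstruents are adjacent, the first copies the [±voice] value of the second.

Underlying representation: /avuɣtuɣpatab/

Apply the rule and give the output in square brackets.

/ɣ/ before /t/ (voiceless) → [x]
/ɣ/ before /p/ (voiceless) → [x]

[avuxtuxpatab]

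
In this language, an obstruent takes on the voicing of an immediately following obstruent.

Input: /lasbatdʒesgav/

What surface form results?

/s/ before /b/ (voiced) → [z]
/t/ before /dʒ/ (voiced) → [d]
/s/ before /g/ (voiced) → [z]

[lazbaddʒezgav]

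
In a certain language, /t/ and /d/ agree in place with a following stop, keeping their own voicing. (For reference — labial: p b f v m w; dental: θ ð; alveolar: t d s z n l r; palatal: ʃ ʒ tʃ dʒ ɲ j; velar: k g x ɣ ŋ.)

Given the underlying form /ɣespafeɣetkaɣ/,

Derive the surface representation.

[ɣespafeɣekkaɣ]

/t/ before /k/ (velar) → [k]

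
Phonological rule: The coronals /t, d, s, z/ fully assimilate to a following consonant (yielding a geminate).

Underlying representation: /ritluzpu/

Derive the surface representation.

/t/ before /l/ → [l] (total assimilation)
/z/ before /p/ → [p] (total assimilation)

[rilluppu]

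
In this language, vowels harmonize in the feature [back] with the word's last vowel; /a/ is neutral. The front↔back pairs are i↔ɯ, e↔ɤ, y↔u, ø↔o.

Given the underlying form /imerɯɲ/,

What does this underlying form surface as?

[ɯmɤrɯɲ]

/i/ harmonizes with /ɯ/ ([+back]) → [ɯ]
/e/ harmonizes with /ɯ/ ([+back]) → [ɤ]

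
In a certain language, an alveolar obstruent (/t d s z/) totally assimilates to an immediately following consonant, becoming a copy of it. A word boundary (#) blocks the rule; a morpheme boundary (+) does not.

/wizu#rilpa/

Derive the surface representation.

[wizu#rilpa]

no segment meets the rule's conditions; no change.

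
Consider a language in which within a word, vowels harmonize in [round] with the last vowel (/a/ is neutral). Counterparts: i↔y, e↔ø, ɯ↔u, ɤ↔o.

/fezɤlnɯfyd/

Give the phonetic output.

[føzolnufyd]

/e/ harmonizes with /y/ ([+round]) → [ø]
/ɤ/ harmonizes with /y/ ([+round]) → [o]
/ɯ/ harmonizes with /y/ ([+round]) → [u]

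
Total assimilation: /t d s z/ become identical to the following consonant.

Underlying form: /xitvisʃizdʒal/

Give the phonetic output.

[xivviʃʃidʒdʒal]

/t/ before /v/ → [v] (total assimilation)
/s/ before /ʃ/ → [ʃ] (total assimilation)
/z/ before /dʒ/ → [dʒ] (total assimilation)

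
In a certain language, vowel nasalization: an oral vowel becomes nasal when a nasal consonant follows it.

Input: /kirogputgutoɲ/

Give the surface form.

[kirogputgutõɲ]

/o/ before nasal /ɲ/ → [õ]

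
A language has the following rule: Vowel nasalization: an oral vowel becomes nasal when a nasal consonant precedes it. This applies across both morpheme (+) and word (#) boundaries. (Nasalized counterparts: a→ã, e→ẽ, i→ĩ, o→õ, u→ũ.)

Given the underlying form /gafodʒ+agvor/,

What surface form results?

no segment meets the rule's conditions; no change.

[gafodʒ+agvor]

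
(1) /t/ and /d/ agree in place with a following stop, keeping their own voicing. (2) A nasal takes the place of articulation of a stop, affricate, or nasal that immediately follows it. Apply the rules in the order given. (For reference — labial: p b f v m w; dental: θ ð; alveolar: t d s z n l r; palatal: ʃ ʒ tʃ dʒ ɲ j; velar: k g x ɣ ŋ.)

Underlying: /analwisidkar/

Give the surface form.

[analwisigkar]

Rule 1: /d/ before /k/ (velar) → [g]
After rule 1: analwisigkar
Rule 2: no segment meets the rule's conditions; no change.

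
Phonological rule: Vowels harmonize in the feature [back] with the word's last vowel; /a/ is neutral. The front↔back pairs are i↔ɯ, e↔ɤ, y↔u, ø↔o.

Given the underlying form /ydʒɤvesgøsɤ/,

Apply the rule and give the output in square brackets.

[udʒɤvɤsgosɤ]

/y/ harmonizes with /ɤ/ ([+back]) → [u]
/e/ harmonizes with /ɤ/ ([+back]) → [ɤ]
/ø/ harmonizes with /ɤ/ ([+back]) → [o]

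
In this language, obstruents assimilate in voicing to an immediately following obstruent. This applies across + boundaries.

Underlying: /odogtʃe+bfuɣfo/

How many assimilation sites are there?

3

/g/ before /tʃ/ (voiceless) → [k]
/b/ before /f/ (voiceless) → [p]
/ɣ/ before /f/ (voiceless) → [x]
3 segments change.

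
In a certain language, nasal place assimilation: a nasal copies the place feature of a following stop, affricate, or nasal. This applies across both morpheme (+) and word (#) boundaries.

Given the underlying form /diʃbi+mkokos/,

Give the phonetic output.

[diʃbi+ŋkokos]

/m/ before /k/ (velar) → [ŋ]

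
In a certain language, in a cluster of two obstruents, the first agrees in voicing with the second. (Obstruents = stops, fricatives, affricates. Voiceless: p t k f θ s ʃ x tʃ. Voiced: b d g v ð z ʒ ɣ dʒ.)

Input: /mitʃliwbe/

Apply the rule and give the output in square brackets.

[mitʃliwbe]

no segment meets the rule's conditions; no change.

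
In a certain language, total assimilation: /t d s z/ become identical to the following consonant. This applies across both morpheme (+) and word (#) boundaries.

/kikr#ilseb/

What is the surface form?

no segment meets the rule's conditions; no change.

[kikr#ilseb]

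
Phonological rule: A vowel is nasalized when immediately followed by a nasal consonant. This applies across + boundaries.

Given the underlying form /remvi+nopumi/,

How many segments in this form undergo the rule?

3

/e/ before nasal /m/ → [ẽ]
/i/ before nasal /n/ → [ĩ]
/u/ before nasal /m/ → [ũ]
3 segments change.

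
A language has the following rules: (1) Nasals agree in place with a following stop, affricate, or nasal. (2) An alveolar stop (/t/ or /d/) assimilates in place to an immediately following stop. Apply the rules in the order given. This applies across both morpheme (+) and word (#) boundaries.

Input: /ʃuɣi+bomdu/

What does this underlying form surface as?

Rule 1: /m/ before /d/ (alveolar) → [n]
After rule 1: ʃuɣi+bondu
Rule 2: no segment meets the rule's conditions; no change.

[ʃuɣi+bondu]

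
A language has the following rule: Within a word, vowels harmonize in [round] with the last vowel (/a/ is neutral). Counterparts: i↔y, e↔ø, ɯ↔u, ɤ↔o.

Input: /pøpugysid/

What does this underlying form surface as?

/ø/ harmonizes with /i/ ([-round]) → [e]
/u/ harmonizes with /i/ ([-round]) → [ɯ]
/y/ harmonizes with /i/ ([-round]) → [i]

[pepɯgisid]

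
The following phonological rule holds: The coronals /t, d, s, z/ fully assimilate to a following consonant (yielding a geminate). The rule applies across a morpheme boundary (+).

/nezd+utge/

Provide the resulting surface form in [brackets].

[nedd+ugge]

/z/ before /d/ → [d] (total assimilation)
/t/ before /g/ → [g] (total assimilation)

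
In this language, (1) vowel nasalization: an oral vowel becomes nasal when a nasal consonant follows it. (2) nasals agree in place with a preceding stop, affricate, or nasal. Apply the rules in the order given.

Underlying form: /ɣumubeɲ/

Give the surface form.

Rule 1: /u/ before nasal /m/ → [ũ]
Rule 1: /e/ before nasal /ɲ/ → [ẽ]
After rule 1: ɣũmubẽɲ
Rule 2: no segment meets the rule's conditions; no change.

[ɣũmubẽɲ]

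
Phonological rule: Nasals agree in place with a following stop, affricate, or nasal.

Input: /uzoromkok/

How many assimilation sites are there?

1

/m/ before /k/ (velar) → [ŋ]
1 segment changes.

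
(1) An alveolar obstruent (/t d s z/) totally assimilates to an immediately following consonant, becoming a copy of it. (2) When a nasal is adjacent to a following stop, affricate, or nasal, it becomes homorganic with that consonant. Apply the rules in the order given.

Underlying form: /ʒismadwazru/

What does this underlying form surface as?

Rule 1: /s/ before /m/ → [m] (total assimilation)
Rule 1: /d/ before /w/ → [w] (total assimilation)
Rule 1: /z/ before /r/ → [r] (total assimilation)
After rule 1: ʒimmawwarru
Rule 2: no segment meets the rule's conditions; no change.

[ʒimmawwarru]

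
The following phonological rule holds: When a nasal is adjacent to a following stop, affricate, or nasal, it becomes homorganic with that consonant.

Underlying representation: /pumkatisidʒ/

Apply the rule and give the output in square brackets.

/m/ before /k/ (velar) → [ŋ]

[puŋkatisidʒ]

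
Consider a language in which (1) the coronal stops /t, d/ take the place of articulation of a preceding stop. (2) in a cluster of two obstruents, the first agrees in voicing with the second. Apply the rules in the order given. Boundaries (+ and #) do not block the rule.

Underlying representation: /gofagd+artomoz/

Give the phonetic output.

Rule 1: /d/ after /g/ (velar) → [g]
After rule 1: gofagg+artomoz
Rule 2: no segment meets the rule's conditions; no change.

[gofagg+artomoz]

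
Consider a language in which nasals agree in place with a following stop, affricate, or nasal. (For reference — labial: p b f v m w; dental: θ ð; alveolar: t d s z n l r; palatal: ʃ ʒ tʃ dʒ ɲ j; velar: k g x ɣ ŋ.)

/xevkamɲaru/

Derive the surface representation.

/m/ before /ɲ/ (palatal) → [ɲ]

[xevkaɲɲaru]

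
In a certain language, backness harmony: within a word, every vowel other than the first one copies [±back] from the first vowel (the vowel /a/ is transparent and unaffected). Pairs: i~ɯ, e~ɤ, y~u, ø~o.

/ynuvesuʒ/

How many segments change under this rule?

/u/ harmonizes with /y/ ([-back]) → [y]
/u/ harmonizes with /y/ ([-back]) → [y]
2 segments change.

2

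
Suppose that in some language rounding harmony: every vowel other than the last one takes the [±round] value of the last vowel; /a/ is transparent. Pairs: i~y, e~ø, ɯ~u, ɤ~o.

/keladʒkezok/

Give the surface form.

[køladʒkøzok]

/e/ harmonizes with /o/ ([+round]) → [ø]
/e/ harmonizes with /o/ ([+round]) → [ø]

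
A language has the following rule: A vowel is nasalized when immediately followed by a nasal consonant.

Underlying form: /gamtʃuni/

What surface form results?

[gãmtʃũni]

/a/ before nasal /m/ → [ã]
/u/ before nasal /n/ → [ũ]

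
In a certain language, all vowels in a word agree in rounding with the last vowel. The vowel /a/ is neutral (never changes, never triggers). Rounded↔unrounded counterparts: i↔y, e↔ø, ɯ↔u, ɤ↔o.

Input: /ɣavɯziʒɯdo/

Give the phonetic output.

/ɯ/ harmonizes with /o/ ([+round]) → [u]
/i/ harmonizes with /o/ ([+round]) → [y]
/ɯ/ harmonizes with /o/ ([+round]) → [u]

[ɣavuzyʒudo]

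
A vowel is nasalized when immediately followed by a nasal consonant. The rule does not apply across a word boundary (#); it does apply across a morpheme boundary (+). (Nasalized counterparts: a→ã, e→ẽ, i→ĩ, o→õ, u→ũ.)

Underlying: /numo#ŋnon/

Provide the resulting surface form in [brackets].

/u/ before nasal /m/ → [ũ]
/o/ before nasal /n/ → [õ]

[nũmo#ŋnõn]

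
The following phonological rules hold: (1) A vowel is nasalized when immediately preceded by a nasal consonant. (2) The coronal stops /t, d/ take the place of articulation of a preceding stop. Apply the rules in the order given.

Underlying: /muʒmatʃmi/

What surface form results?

[mũʒmãtʃmĩ]

Rule 1: /u/ after nasal /m/ → [ũ]
Rule 1: /a/ after nasal /m/ → [ã]
Rule 1: /i/ after nasal /m/ → [ĩ]
After rule 1: mũʒmãtʃmĩ
Rule 2: no segment meets the rule's conditions; no change.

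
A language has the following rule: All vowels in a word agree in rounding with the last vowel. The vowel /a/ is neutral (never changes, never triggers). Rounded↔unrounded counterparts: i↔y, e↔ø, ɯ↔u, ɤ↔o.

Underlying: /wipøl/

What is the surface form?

/i/ harmonizes with /ø/ ([+round]) → [y]

[wypøl]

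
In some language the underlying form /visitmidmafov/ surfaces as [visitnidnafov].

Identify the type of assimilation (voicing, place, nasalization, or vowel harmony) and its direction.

place assimilation, progressive

/m/→[n] /m/→[n].
Each target copies a feature from the preceding segment, so the direction is progressive.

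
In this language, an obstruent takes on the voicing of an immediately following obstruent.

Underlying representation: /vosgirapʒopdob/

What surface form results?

[vozgirabʒobdob]

/s/ before /g/ (voiced) → [z]
/p/ before /ʒ/ (voiced) → [b]
/p/ before /d/ (voiced) → [b]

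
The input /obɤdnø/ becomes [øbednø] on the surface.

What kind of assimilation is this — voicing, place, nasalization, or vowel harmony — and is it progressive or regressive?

/o/→[ø] /ɤ/→[e].
Vowels agree with the last vowel, so the harmony is regressive.

vowel harmony, regressive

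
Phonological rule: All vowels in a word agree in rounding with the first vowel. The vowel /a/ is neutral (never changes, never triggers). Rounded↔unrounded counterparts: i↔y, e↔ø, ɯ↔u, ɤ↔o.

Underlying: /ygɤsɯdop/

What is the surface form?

/ɤ/ harmonizes with /y/ ([+round]) → [o]
/ɯ/ harmonizes with /y/ ([+round]) → [u]

[ygosudop]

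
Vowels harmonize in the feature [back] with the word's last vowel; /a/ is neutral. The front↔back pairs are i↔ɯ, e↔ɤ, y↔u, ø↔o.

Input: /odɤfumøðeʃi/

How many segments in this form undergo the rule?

/o/ harmonizes with /i/ ([-back]) → [ø]
/ɤ/ harmonizes with /i/ ([-back]) → [e]
/u/ harmonizes with /i/ ([-back]) → [y]
3 segments change.

3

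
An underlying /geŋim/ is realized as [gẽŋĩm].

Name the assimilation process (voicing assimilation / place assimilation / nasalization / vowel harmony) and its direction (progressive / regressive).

/e/→[ẽ] /i/→[ĩ].
Each target copies a feature from the following segment, so the direction is regressive.

nasalization, regressive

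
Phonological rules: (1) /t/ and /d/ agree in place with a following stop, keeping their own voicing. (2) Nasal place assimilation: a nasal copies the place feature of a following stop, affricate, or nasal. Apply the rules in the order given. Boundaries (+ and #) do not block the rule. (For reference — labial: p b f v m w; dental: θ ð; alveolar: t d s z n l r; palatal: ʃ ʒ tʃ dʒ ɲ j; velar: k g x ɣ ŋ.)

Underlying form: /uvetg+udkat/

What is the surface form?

Rule 1: /t/ before /g/ (velar) → [k]
Rule 1: /d/ before /k/ (velar) → [g]
After rule 1: uvekg+ugkat
Rule 2: no segment meets the rule's conditions; no change.

[uvekg+ugkat]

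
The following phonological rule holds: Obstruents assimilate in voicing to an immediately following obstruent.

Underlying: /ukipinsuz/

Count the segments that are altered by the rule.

No segment meets the rule's conditions.

0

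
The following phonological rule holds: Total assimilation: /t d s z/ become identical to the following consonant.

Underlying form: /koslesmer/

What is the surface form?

[kollemmer]

/s/ before /l/ → [l] (total assimilation)
/s/ before /m/ → [m] (total assimilation)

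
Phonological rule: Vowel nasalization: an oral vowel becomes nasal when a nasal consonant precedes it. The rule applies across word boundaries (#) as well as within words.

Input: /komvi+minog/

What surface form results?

/i/ after nasal /m/ → [ĩ]
/o/ after nasal /n/ → [õ]

[komvi+mĩnõg]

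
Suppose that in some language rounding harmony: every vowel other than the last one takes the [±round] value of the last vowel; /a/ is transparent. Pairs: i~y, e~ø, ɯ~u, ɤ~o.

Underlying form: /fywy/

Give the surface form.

no segment meets the rule's conditions; no change.

[fywy]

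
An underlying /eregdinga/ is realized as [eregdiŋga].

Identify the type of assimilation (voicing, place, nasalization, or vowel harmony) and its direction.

/n/→[ŋ].
Each target copies a feature from the following segment, so the direction is regressive.

place assimilation, regressive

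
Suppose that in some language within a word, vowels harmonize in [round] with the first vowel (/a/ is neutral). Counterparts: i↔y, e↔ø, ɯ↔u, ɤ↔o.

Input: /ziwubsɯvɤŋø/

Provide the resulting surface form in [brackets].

/u/ harmonizes with /i/ ([-round]) → [ɯ]
/ø/ harmonizes with /i/ ([-round]) → [e]

[ziwɯbsɯvɤŋe]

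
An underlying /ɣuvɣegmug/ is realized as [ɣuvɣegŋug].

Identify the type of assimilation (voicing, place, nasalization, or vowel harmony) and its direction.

place assimilation, progressive

/m/→[ŋ].
Each target copies a feature from the preceding segment, so the direction is progressive.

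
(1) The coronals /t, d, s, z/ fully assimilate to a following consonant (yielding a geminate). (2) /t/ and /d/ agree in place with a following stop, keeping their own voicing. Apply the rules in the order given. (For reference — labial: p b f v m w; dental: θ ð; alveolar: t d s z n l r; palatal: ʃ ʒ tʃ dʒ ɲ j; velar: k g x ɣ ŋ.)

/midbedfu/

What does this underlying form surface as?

Rule 1: /d/ before /b/ → [b] (total assimilation)
Rule 1: /d/ before /f/ → [f] (total assimilation)
After rule 1: mibbeffu
Rule 2: no segment meets the rule's conditions; no change.

[mibbeffu]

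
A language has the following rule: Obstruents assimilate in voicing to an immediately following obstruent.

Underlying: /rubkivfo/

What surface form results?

[rupkiffo]

/b/ before /k/ (voiceless) → [p]
/v/ before /f/ (voiceless) → [f]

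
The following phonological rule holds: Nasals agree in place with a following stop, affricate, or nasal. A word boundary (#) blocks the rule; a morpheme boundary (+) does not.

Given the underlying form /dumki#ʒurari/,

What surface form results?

/m/ before /k/ (velar) → [ŋ]

[duŋki#ʒurari]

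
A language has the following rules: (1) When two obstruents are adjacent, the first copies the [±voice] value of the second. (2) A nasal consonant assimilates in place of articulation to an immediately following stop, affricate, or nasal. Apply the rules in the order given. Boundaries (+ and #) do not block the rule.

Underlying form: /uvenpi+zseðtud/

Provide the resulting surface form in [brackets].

Rule 1: /z/ before /s/ (voiceless) → [s]
Rule 1: /ð/ before /t/ (voiceless) → [θ]
After rule 1: uvenpi+sseθtud
Rule 2: /n/ before /p/ (labial) → [m]

[uvempi+sseθtud]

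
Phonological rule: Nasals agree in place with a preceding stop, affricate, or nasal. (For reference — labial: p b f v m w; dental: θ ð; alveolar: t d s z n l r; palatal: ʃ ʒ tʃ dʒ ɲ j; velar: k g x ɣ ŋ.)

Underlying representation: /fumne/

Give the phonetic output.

/n/ after /m/ (labial) → [m]

[fumme]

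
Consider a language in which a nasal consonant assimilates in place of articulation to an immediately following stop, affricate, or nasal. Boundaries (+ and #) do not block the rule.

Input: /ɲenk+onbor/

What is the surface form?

[ɲeŋk+ombor]

/n/ before /k/ (velar) → [ŋ]
/n/ before /b/ (labial) → [m]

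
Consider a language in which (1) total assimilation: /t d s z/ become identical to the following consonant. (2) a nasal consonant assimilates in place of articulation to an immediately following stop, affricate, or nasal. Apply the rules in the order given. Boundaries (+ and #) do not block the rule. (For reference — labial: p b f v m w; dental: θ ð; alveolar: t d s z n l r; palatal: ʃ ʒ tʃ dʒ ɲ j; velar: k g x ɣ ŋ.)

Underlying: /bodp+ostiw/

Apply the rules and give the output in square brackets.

[bopp+ottiw]

Rule 1: /d/ before /p/ → [p] (total assimilation)
Rule 1: /s/ before /t/ → [t] (total assimilation)
After rule 1: bopp+ottiw
Rule 2: no segment meets the rule's conditions; no change.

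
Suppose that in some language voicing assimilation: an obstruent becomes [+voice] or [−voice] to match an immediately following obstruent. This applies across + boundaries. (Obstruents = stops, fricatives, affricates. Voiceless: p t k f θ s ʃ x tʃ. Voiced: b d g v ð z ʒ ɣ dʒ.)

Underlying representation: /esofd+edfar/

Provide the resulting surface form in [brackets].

/f/ before /d/ (voiced) → [v]
/d/ before /f/ (voiceless) → [t]

[esovd+etfar]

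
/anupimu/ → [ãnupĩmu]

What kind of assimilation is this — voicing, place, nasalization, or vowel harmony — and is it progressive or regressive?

/a/→[ã] /i/→[ĩ].
Each target copies a feature from the following segment, so the direction is regressive.

nasalization, regressive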